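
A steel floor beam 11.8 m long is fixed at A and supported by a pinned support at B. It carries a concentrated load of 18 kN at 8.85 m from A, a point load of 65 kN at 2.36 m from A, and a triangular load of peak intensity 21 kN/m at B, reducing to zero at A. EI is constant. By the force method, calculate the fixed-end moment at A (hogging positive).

Choose R_B as the redundant. The primary structure is the cantilever fixed at A.
Primary-structure tip deflection at B by superposition:
  point load 18 at a = 8.85: Pa²(3L − a)/(6EI) = 6238/EI
  point load 65 at a = 2.36: Pa²(3L − a)/(6EI) = 1994/EI
  triangular load, peak 21 at the free end: 11w₀L⁴/(120EI) = 37321/EI
  δ_0 = 45553/EI
Tip deflection under a unit load at B: L³/(3EI) = 547.7/EI.
Compatibility at B: δ_0 − R_B·δ_{BB} = 0, so R_B = 45553/547.7 = 83.18 kN.
Moment equilibrium about A: M_A = Σ(load moments about A) − R_B·L = 1287 − 83.18×11.8 = 305.9 kN·m.

M_A = 305.9 kN·m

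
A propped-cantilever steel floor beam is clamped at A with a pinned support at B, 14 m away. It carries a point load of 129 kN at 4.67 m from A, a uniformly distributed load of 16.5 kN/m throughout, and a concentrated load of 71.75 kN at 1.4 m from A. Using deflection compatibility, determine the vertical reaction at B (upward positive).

Release the roller at B. Primary structure: cantilever fixed at A.
Downward deflection at the released point B due to the loads:
  point load 129 at a = 4.67: Pa²(3L − a)/(6EI) = 17504/EI
  UDL 16.5: wL⁴/(8EI) = 79233/EI
  point load 71.75 at a = 1.4: Pa²(3L − a)/(6EI) = 951.6/EI
  δ_0 = 97688/EI
Tip deflection under a unit load at B: L³/(3EI) = 914.7/EI.
The prop prevents deflection at B: R_B = δ_0/δ_{BB} = 97688/914.7 = 106.8 kN.

R_B = 106.8 kN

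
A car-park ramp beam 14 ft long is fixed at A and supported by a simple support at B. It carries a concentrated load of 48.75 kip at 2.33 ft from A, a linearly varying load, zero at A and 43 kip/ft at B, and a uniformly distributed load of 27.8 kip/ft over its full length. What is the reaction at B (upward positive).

Take the reaction at B as the redundant and release it; the primary structure is a cantilever fixed at A.
Downward deflection at the released point B due to the loads:
  point load 48.75 at a = 2.33: Pa²(3L − a)/(6EI) = 1750/EI
  triangular load, peak 43 at the free end: 11w₀L⁴/(120EI) = 151423/EI
  UDL 27.8: wL⁴/(8EI) = 133496/EI
  δ_0 = 286669/EI
Flexibility coefficient — unit upward force at B: δ_{BB} = L³/(3EI) = 914.7/EI.
The prop prevents deflection at B: R_B = δ_0/δ_{BB} = 286669/914.7 = 313.4 kip.

R_B = 313.4 kip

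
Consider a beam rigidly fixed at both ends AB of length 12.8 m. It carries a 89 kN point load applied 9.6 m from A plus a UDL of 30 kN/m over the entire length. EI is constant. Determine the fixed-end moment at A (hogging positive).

M_A = 463 kN·m

Take the two fixed-end moments M_A, M_B as redundants; the released structure is the simple span AB.
End rotations of the released simple span under the applied load (×1/EI):
  at A: point load 89 at a = 9.6: Pab(L + b)/(6LEI) = 569.6/EI
  at B: point load 89 at a = 9.6: Pab(L + a)/(6LEI) = 797.4/EI
  at A: UDL 30: wL³/(24EI) = 2621/EI
  at B: UDL 30: wL³/(24EI) = 2621/EI
  θ_A0 = 3191/EI,  θ_B0 = 3419/EI
Flexibility coefficients: a unit moment at one end gives L/(3EI) there and L/(6EI) at the far end, so f₁₁ = f₂₂ = 4.267/EI and f₁₂ = f₂₁ = 2.133/EI.
Compatibility — zero rotation at each built-in end:
  4.267 M_A + 2.133 M_B = 3191
  2.133 M_A + 4.267 M_B = 3419
Solving the pair gives M_A = 463 kN·m and M_B = 569.8 kN·m (hogging).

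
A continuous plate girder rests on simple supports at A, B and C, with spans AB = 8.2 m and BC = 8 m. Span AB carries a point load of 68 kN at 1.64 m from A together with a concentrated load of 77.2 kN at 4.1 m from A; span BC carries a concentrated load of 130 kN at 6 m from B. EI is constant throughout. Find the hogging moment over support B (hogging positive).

M_B = 147.4 kN·m

Insert a hinge at B; M_B is the redundant, and each span becomes simply supported.
Rotations at B on the released spans (each span's end-slope, ×1/EI):
  span AB: point load 68 at a = 1.64: Pab(L + a)/(6LEI) = 146.3/EI
  span AB: point load 77.2 at a = 4.1: Pab(L + a)/(6LEI) = 324.4/EI
  span BC: point load 130 at a = 6: Pab(L + b)/(6LEI) = 325/EI
  relative rotation θ_0 = (470.7 + 325)/EI = 795.7/EI
A unit hogging moment at B produces rotation L₁/(3EI) + L₂/(3EI) = 5.4/EI.
Slope continuity at B: θ_0 = M_B·5.4/EI, so M_B = 795.7/5.4 = 147.4 kN·m (hogging).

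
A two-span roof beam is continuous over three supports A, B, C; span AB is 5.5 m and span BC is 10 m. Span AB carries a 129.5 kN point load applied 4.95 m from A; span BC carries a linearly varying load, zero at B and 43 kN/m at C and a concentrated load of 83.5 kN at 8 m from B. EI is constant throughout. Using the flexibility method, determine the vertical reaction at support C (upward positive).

R_C = 186.6 kN

Take M_B as the redundant. Released structure: two simple spans AB and BC with a hinge at B.
Discontinuity in slope at B on the released structure — sum the simple-span end rotations:
  span AB: point load 129.5 at a = 4.95: Pab(L + a)/(6LEI) = 111.6/EI
  span BC: triangular load, peak 43: 7w₀L³/(360EI) = 836.1/EI
  span BC: point load 83.5 at a = 8: Pab(L + b)/(6LEI) = 267.2/EI
  relative rotation θ_0 = (111.6 + 1103)/EI = 1215/EI
A unit hogging moment at B produces rotation L₁/(3EI) + L₂/(3EI) = 5.167/EI.
Compatibility: M_B·(L₁+L₂)/(3EI) = θ_0, giving M_B = 235.2 kN·m (hogging).
Span BC, ΣM about C: R_B^{BC}·10 = 883.7 + 235.2, so R_B^{BC} = 111.9 kN and R_C = 298.5 − 111.9 = 186.6 kN.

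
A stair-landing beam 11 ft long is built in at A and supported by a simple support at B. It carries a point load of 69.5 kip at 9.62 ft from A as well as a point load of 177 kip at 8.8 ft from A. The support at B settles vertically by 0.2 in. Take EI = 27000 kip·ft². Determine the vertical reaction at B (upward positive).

R_B = 180.1 kip

Release the roller at B. Primary structure: cantilever fixed at A.
Primary-structure tip deflection at B by superposition:
  point load 69.5 at a = 9.62: Pa²(3L − a)/(6EI) = 25063/EI
  point load 177 at a = 8.8: Pa²(3L − a)/(6EI) = 55284/EI
  δ_0 = 80347/EI
Flexibility coefficient — unit upward force at B: δ_{BB} = L³/(3EI) = 443.7/EI.
With EI = 27000 kip·ft²: δ_0 = 2.9758 ft and δ_{BB} = 0.016432 ft/kip.
Compatibility — the beam at B must follow the support down by 0.01667 ft: δ_0 − R_B·δ_{BB} = 0.01667, so R_B = (2.9758 − 0.01667)/0.016432 = 180.1 kip.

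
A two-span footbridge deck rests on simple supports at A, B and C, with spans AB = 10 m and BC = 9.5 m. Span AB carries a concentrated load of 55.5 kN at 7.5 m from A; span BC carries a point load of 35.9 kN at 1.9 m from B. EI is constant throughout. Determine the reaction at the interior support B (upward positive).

R_B = 84.84 kN

Release continuity at B by inserting a hinge; the redundant is the internal moment M_B. The primary structure is two simply-supported spans AB and BC.
End slopes at the hinge B, treating each span as simply supported:
  span AB: point load 55.5 at a = 7.5: Pab(L + a)/(6LEI) = 303.5/EI
  span BC: point load 35.9 at a = 1.9: Pab(L + b)/(6LEI) = 155.5/EI
  relative rotation θ_0 = (303.5 + 155.5)/EI = 459/EI
A unit hogging moment at B produces rotation L₁/(3EI) + L₂/(3EI) = 6.5/EI.
Compatibility: M_B·(L₁+L₂)/(3EI) = θ_0, giving M_B = 70.62 kN·m (hogging).
Span AB, ΣM about A with M_B applied at B: R_B^{AB}·10 = 416.2 + 70.62, so R_B^{AB} = 48.69 kN and R_A = 55.5 − 48.69 = 6.813 kN.
Span BC, ΣM about C: R_B^{BC}·9.5 = 272.8 + 70.62, so R_B^{BC} = 36.15 kN and R_C = 35.9 − 36.15 = -0.2538 kN.
R_B = 48.69 + 36.15 = 84.84 kN.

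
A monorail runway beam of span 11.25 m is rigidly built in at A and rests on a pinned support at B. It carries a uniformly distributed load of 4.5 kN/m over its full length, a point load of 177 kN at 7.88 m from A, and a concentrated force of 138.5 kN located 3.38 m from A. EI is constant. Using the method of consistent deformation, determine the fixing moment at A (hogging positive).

M_A = 621 kN·m

Take the reaction at B as the redundant and release it; the primary structure is a cantilever fixed at A.
Deflection at B on the released cantilever, summing each load's contribution:
  UDL 4.5: wL⁴/(8EI) = 9010/EI
  point load 177 at a = 7.88: Pa²(3L − a)/(6EI) = 47388/EI
  point load 138.5 at a = 3.38: Pa²(3L − a)/(6EI) = 8009/EI
  δ_0 = 64407/EI
Tip deflection under a unit load at B: L³/(3EI) = 474.6/EI.
The prop prevents deflection at B: R_B = δ_0/δ_{BB} = 64407/474.6 = 135.7 kN.
Moment equilibrium about A: M_A = Σ(load moments about A) − R_B·L = 2148 − 135.7×11.25 = 621 kN·m.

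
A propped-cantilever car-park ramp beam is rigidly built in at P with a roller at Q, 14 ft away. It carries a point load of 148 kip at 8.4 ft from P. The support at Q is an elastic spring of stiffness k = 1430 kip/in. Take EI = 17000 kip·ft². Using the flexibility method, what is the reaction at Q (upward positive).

Remove the prop at Q; the released (primary) structure is a cantilever built in at P.
Deflection at Q on the released cantilever, summing each load's contribution:
  point load 148 at a = 8.4: Pa²(3L − a)/(6EI) = 58480/EI
Flexibility coefficient — unit upward force at Q: δ_{QQ} = L³/(3EI) = 914.7/EI.
With EI = 17000 kip·ft²: δ_0 = 3.44 ft and δ_{QQ} = 0.053804 ft/kip.
Compatibility — the spring shortens by R_Q/k under the reaction it provides: δ_0 − R_Q·δ_{QQ} = R_Q/k. With 1/k = 1/(1430×12) ft/kip = 0.000058 ft/kip, R_Q = δ_0 / (δ_{QQ} + 1/k) = 3.44 / (0.053804 + 0.000058) = 63.87 kip.

R_Q = 63.87 kip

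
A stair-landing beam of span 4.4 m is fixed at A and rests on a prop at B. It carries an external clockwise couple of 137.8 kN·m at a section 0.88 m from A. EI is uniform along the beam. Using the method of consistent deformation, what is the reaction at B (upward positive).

R_B = 16.91 kN

Take the reaction at B as the redundant and release it; the primary structure is a cantilever fixed at A.
Downward deflection at the released point B due to the loads:
  clockwise couple 137.8 at a = 0.88: M₀a(2L − a)/(2EI) = 480.2/EI
Flexibility coefficient — unit upward force at B: δ_{BB} = L³/(3EI) = 28.39/EI.
Compatibility at B: δ_0 − R_B·δ_{BB} = 0, so R_B = 480.2/28.39 = 16.91 kN.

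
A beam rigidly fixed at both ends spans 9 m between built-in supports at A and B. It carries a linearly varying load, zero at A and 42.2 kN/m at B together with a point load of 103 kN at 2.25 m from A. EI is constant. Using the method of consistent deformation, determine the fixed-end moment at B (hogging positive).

M_B = 214.4 kN·m

Release both end moments; the primary structure is a simply-supported span AB with redundants M_A and M_B.
End rotations of the released simple span under the applied load (×1/EI):
  at A: triangular load, peak 42.2: 7w₀L³/(360EI) = 598.2/EI
  at B: triangular load, peak 42.2: w₀L³/(45EI) = 683.6/EI
  at A: point load 103 at a = 2.25: Pab(L + b)/(6LEI) = 456.3/EI
  at B: point load 103 at a = 2.25: Pab(L + a)/(6LEI) = 325.9/EI
  θ_A0 = 1054/EI,  θ_B0 = 1010/EI
Flexibility coefficients: a unit moment at one end gives L/(3EI) there and L/(6EI) at the far end, so f₁₁ = f₂₂ = 3/EI and f₁₂ = f₂₁ = 1.5/EI.
Compatibility — zero rotation at each built-in end:
  3 M_A + 1.5 M_B = 1054
  1.5 M_A + 3 M_B = 1010
Solving the pair gives M_A = 244.3 kN·m and M_B = 214.4 kN·m (hogging).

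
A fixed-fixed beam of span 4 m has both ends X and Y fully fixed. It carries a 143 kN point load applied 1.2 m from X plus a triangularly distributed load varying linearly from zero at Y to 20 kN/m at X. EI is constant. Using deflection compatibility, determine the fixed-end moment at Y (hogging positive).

Take the two fixed-end moments M_X, M_Y as redundants; the released structure is the simple span XY.
End rotations of the released simple span under the applied load (×1/EI):
  at X: point load 143 at a = 1.2: Pab(L + b)/(6LEI) = 136.1/EI
  at Y: point load 143 at a = 1.2: Pab(L + a)/(6LEI) = 104.1/EI
  at X: triangular load, peak 20: w₀L³/(45EI) = 28.44/EI
  at Y: triangular load, peak 20: 7w₀L³/(360EI) = 24.89/EI
  θ_X0 = 164.6/EI,  θ_Y0 = 129/EI
Flexibility coefficients: a unit moment at one end gives L/(3EI) there and L/(6EI) at the far end, so f₁₁ = f₂₂ = 1.333/EI and f₁₂ = f₂₁ = 0.6667/EI.
Compatibility — zero rotation at each built-in end:
  1.333 M_X + 0.6667 M_Y = 164.6
  0.6667 M_X + 1.333 M_Y = 129
Solving the pair gives M_X = 100.1 kN·m and M_Y = 46.7 kN·m (hogging).

M_Y = 46.7 kN·m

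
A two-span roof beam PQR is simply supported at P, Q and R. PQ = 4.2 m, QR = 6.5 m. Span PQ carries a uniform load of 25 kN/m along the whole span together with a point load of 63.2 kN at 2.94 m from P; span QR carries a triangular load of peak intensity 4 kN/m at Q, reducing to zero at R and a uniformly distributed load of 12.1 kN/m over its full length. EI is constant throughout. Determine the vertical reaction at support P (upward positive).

Release continuity at Q by inserting a hinge; the redundant is the internal moment M_Q. The primary structure is two simply-supported spans PQ and QR.
Discontinuity in slope at Q on the released structure — sum the simple-span end rotations:
  span PQ: UDL 25: wL³/(24EI) = 77.17/EI
  span PQ: point load 63.2 at a = 2.94: Pab(L + a)/(6LEI) = 66.33/EI
  span QR: triangular load, peak 4: w₀L³/(45EI) = 24.41/EI
  span QR: UDL 12.1: wL³/(24EI) = 138.5/EI
  relative rotation θ_0 = (143.5 + 162.9)/EI = 306.4/EI
A unit hogging moment at Q produces rotation L₁/(3EI) + L₂/(3EI) = 3.567/EI.
Slope continuity at Q: θ_0 = M_Q·3.567/EI, so M_Q = 306.4/3.567 = 85.9 kN·m (hogging).
Span PQ, ΣM about P with M_Q applied at Q: R_Q^{PQ}·4.2 = 406.3 + 85.9, so R_Q^{PQ} = 117.2 kN and R_P = 168.2 − 117.2 = 51.01 kN.

R_P = 51.01 kN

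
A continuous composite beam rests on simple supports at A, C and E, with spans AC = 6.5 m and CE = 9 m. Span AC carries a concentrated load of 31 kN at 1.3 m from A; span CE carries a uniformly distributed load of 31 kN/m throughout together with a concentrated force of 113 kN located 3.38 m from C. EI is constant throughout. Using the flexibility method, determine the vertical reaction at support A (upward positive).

Insert a hinge at C; M_C is the redundant, and each span becomes simply supported.
End slopes at the hinge C, treating each span as simply supported:
  span AC: point load 31 at a = 1.3: Pab(L + a)/(6LEI) = 41.91/EI
  span CE: UDL 31: wL³/(24EI) = 941.6/EI
  span CE: point load 113 at a = 3.38: Pab(L + b)/(6LEI) = 581.1/EI
  relative rotation θ_0 = (41.91 + 1523)/EI = 1565/EI
A unit hogging moment at C produces rotation L₁/(3EI) + L₂/(3EI) = 5.167/EI.
Slope continuity at C: θ_0 = M_C·5.167/EI, so M_C = 1565/5.167 = 302.8 kN·m (hogging).
Span AC, ΣM about A with M_C applied at C: R_C^{AC}·6.5 = 40.3 + 302.8, so R_C^{AC} = 52.79 kN and R_A = 31 − 52.79 = -21.79 kN.

R_A = -21.79 kN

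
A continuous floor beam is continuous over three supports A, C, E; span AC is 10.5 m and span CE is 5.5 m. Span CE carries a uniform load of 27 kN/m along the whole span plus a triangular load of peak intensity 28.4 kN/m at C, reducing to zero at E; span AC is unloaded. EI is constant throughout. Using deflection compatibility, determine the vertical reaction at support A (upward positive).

Insert a hinge at C; M_C is the redundant, and each span becomes simply supported.
Discontinuity in slope at C on the released structure — sum the simple-span end rotations:
  span CE: UDL 27: wL³/(24EI) = 187.2/EI
  span CE: triangular load, peak 28.4: w₀L³/(45EI) = 105/EI
  relative rotation θ_0 = (0 + 292.2)/EI = 292.2/EI
A unit hogging moment at C produces rotation L₁/(3EI) + L₂/(3EI) = 5.333/EI.
Compatibility: M_C·(L₁+L₂)/(3EI) = θ_0, giving M_C = 54.78 kN·m (hogging).
Span AC, ΣM about A with M_C applied at C: R_C^{AC}·10.5 = 0 + 54.78, so R_C^{AC} = 5.217 kN and R_A = 0 − 5.217 = -5.217 kN.

R_A = -5.217 kN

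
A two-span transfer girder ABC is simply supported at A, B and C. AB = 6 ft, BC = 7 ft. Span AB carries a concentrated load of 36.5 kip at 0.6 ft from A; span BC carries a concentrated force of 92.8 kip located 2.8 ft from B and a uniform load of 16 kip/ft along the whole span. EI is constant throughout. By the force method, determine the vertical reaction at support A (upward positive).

R_A = 12.03 kip

Take M_B as the redundant. Released structure: two simple spans AB and BC with a hinge at B.
End slopes at the hinge B, treating each span as simply supported:
  span AB: point load 36.5 at a = 0.6: Pab(L + a)/(6LEI) = 21.68/EI
  span BC: point load 92.8 at a = 2.8: Pab(L + b)/(6LEI) = 291/EI
  span BC: UDL 16: wL³/(24EI) = 228.7/EI
  relative rotation θ_0 = (21.68 + 519.7)/EI = 541.4/EI
A unit hogging moment at B produces rotation L₁/(3EI) + L₂/(3EI) = 4.333/EI.
Slope continuity at B: θ_0 = M_B·4.333/EI, so M_B = 541.4/4.333 = 124.9 kip·ft (hogging).
Span AB, ΣM about A with M_B applied at B: R_B^{AB}·6 = 21.9 + 124.9, so R_B^{AB} = 24.47 kip and R_A = 36.5 − 24.47 = 12.03 kip.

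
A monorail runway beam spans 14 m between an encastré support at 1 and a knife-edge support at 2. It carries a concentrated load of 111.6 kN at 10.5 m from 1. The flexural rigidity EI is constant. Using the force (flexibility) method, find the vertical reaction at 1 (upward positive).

Release the roller at 2. Primary structure: cantilever fixed at 1.
Primary-structure tip deflection at 2 by superposition:
  point load 111.6 at a = 10.5: Pa²(3L − a)/(6EI) = 64595/EI
Flexibility coefficient — unit upward force at 2: δ_{22} = L³/(3EI) = 914.7/EI.
The prop prevents deflection at 2: R_2 = δ_0/δ_{22} = 64595/914.7 = 70.62 kN.
Vertical equilibrium: R_1 = ΣP − R_2 = 111.6 − 70.62 = 40.98 kN.

R_1 = 40.98 kN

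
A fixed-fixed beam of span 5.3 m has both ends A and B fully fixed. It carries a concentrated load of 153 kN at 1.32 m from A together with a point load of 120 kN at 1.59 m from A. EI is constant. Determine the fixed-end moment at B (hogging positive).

M_B = 77.84 kN·m

Release both end moments; the primary structure is a simply-supported span AB with redundants M_A and M_B.
End rotations of the released simple span under the applied load (×1/EI):
  at A: point load 153 at a = 1.32: Pab(L + b)/(6LEI) = 234.6/EI
  at B: point load 153 at a = 1.32: Pab(L + a)/(6LEI) = 167.3/EI
  at A: point load 120 at a = 1.59: Pab(L + b)/(6LEI) = 200.6/EI
  at B: point load 120 at a = 1.59: Pab(L + a)/(6LEI) = 153.4/EI
  θ_A0 = 435.1/EI,  θ_B0 = 320.7/EI
Flexibility coefficients: a unit moment at one end gives L/(3EI) there and L/(6EI) at the far end, so f₁₁ = f₂₂ = 1.767/EI and f₁₂ = f₂₁ = 0.8833/EI.
Compatibility — zero rotation at each built-in end:
  1.767 M_A + 0.8833 M_B = 435.1
  0.8833 M_A + 1.767 M_B = 320.7
Solving the pair gives M_A = 207.4 kN·m and M_B = 77.84 kN·m (hogging).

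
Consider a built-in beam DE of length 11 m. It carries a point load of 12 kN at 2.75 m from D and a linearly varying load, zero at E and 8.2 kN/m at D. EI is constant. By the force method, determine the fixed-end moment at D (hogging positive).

Release both end moments; the primary structure is a simply-supported span DE with redundants M_D and M_E.
End rotations of the released simple span under the applied load (×1/EI):
  at D: point load 12 at a = 2.75: Pab(L + b)/(6LEI) = 79.41/EI
  at E: point load 12 at a = 2.75: Pab(L + a)/(6LEI) = 56.72/EI
  at D: triangular load, peak 8.2: w₀L³/(45EI) = 242.5/EI
  at E: triangular load, peak 8.2: 7w₀L³/(360EI) = 212.2/EI
  θ_D0 = 321.9/EI,  θ_E0 = 268.9/EI
Flexibility coefficients: a unit moment at one end gives L/(3EI) there and L/(6EI) at the far end, so f₁₁ = f₂₂ = 3.667/EI and f₁₂ = f₂₁ = 1.833/EI.
Compatibility — zero rotation at each built-in end:
  3.667 M_D + 1.833 M_E = 321.9
  1.833 M_D + 3.667 M_E = 268.9
Solving the pair gives M_D = 68.17 kN·m and M_E = 39.26 kN·m (hogging).

M_D = 68.17 kN·m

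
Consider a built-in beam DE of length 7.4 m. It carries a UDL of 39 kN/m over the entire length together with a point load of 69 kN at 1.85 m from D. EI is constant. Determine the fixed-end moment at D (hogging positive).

M_D = 249.8 kN·m

Take the two fixed-end moments M_D, M_E as redundants; the released structure is the simple span DE.
On the primary (simply-supported) span, the end slopes from the loading are:
  at D: UDL 39: wL³/(24EI) = 658.5/EI
  at E: UDL 39: wL³/(24EI) = 658.5/EI
  at D: point load 69 at a = 1.85: Pab(L + b)/(6LEI) = 206.6/EI
  at E: point load 69 at a = 1.85: Pab(L + a)/(6LEI) = 147.6/EI
  θ_D0 = 865.1/EI,  θ_E0 = 806.1/EI
Flexibility coefficients: a unit moment at one end gives L/(3EI) there and L/(6EI) at the far end, so f₁₁ = f₂₂ = 2.467/EI and f₁₂ = f₂₁ = 1.233/EI.
Compatibility — zero rotation at each built-in end:
  2.467 M_D + 1.233 M_E = 865.1
  1.233 M_D + 2.467 M_E = 806.1
Solving the pair gives M_D = 249.8 kN·m and M_E = 201.9 kN·m (hogging).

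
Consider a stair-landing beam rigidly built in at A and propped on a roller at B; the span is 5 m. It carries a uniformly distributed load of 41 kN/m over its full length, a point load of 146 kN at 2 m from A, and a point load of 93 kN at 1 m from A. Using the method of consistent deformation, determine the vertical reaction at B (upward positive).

R_B = 112.5 kN

Release the roller at B. Primary structure: cantilever fixed at A.
Free-end deflection of the primary structure under the applied loading (downward +):
  UDL 41: wL⁴/(8EI) = 3203/EI
  point load 146 at a = 2: Pa²(3L − a)/(6EI) = 1265/EI
  point load 93 at a = 1: Pa²(3L − a)/(6EI) = 217/EI
  δ_0 = 4685/EI
Tip deflection under a unit load at B: L³/(3EI) = 41.67/EI.
Compatibility at B: δ_0 − R_B·δ_{BB} = 0, so R_B = 4685/41.67 = 112.5 kN.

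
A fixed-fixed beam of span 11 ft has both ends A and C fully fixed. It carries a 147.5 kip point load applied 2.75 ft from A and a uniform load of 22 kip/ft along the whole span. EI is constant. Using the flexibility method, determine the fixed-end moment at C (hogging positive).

Take the two fixed-end moments M_A, M_C as redundants; the released structure is the simple span AC.
Simple-span end rotations at A and C under the given loads:
  at A: point load 147.5 at a = 2.75: Pab(L + b)/(6LEI) = 976/EI
  at C: point load 147.5 at a = 2.75: Pab(L + a)/(6LEI) = 697.2/EI
  at A: UDL 22: wL³/(24EI) = 1220/EI
  at C: UDL 22: wL³/(24EI) = 1220/EI
  θ_A0 = 2196/EI,  θ_C0 = 1917/EI
Flexibility coefficients: a unit moment at one end gives L/(3EI) there and L/(6EI) at the far end, so f₁₁ = f₂₂ = 3.667/EI and f₁₂ = f₂₁ = 1.833/EI.
Compatibility — zero rotation at each built-in end:
  3.667 M_A + 1.833 M_C = 2196
  1.833 M_A + 3.667 M_C = 1917
Solving the pair gives M_A = 450 kip·ft and M_C = 297.9 kip·ft (hogging).

M_C = 297.9 kip·ft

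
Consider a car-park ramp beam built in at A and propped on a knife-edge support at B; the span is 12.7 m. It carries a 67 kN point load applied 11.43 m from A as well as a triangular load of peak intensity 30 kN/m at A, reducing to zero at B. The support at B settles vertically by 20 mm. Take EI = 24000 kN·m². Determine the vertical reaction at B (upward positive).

R_B = 94.38 kN

Take the reaction at B as the redundant and release it; the primary structure is a cantilever fixed at A.
Downward deflection at the released point B due to the loads:
  point load 67 at a = 11.43: Pa²(3L − a)/(6EI) = 38908/EI
  triangular load, peak 30 at the fixed end: w₀L⁴/(30EI) = 26014/EI
  δ_0 = 64922/EI
Flexibility coefficient — unit upward force at B: δ_{BB} = L³/(3EI) = 682.8/EI.
With EI = 24000 kN·m²: δ_0 = 2.7051 m and δ_{BB} = 0.02845 m/kN.
Compatibility — the beam at B must follow the support down by 0.02 m: δ_0 − R_B·δ_{BB} = 0.02, so R_B = (2.7051 − 0.02)/0.02845 = 94.38 kN.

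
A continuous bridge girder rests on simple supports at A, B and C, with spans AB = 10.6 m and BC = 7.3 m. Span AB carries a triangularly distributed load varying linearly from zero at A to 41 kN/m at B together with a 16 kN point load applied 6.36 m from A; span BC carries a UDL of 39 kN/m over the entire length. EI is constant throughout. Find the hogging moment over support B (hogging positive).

M_B = 307.1 kN·m

Take M_B as the redundant. Released structure: two simple spans AB and BC with a hinge at B.
Discontinuity in slope at B on the released structure — sum the simple-span end rotations:
  span AB: triangular load, peak 41: w₀L³/(45EI) = 1085/EI
  span AB: point load 16 at a = 6.36: Pab(L + a)/(6LEI) = 115.1/EI
  span BC: UDL 39: wL³/(24EI) = 632.2/EI
  relative rotation θ_0 = (1200 + 632.2)/EI = 1832/EI
A unit hogging moment at B produces rotation L₁/(3EI) + L₂/(3EI) = 5.967/EI.
Slope continuity at B: θ_0 = M_B·5.967/EI, so M_B = 1832/5.967 = 307.1 kN·m (hogging).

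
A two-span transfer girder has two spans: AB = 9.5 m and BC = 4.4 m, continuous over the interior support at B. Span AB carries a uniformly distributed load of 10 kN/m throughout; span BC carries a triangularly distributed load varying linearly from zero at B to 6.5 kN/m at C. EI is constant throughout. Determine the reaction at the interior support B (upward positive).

R_B = 78.68 kN

Insert a hinge at B; M_B is the redundant, and each span becomes simply supported.
Discontinuity in slope at B on the released structure — sum the simple-span end rotations:
  span AB: UDL 10: wL³/(24EI) = 357.2/EI
  span BC: triangular load, peak 6.5: 7w₀L³/(360EI) = 10.77/EI
  relative rotation θ_0 = (357.2 + 10.77)/EI = 368/EI
A unit hogging moment at B produces rotation L₁/(3EI) + L₂/(3EI) = 4.633/EI.
Compatibility: M_B·(L₁+L₂)/(3EI) = θ_0, giving M_B = 79.43 kN·m (hogging).
Span AB, ΣM about A with M_B applied at B: R_B^{AB}·9.5 = 451.2 + 79.43, so R_B^{AB} = 55.86 kN and R_A = 95 − 55.86 = 39.14 kN.
Span BC, ΣM about C: R_B^{BC}·4.4 = 20.97 + 79.43, so R_B^{BC} = 22.82 kN and R_C = 14.3 − 22.82 = -8.518 kN.
R_B = 55.86 + 22.82 = 78.68 kN.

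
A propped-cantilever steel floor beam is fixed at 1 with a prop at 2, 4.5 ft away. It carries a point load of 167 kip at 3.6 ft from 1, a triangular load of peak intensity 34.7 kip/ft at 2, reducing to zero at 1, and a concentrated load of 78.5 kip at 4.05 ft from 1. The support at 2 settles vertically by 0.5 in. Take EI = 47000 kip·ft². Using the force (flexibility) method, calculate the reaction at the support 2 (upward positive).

R_2 = 162.8 kip

Release the roller at 2. Primary structure: cantilever fixed at 1.
Downward deflection at the released point 2 due to the loads:
  point load 167 at a = 3.6: Pa²(3L − a)/(6EI) = 3571/EI
  triangular load, peak 34.7 at the free end: 11w₀L⁴/(120EI) = 1304/EI
  point load 78.5 at a = 4.05: Pa²(3L − a)/(6EI) = 2028/EI
  δ_0 = 6903/EI
Tip deflection under a unit load at 2: L³/(3EI) = 30.38/EI.
With EI = 47000 kip·ft²: δ_0 = 0.14688 ft and δ_{22} = 0.000646 ft/kip.
Compatibility — the beam at 2 must follow the support down by 0.04167 ft: δ_0 − R_2·δ_{22} = 0.04167, so R_2 = (0.14688 − 0.04167)/0.000646 = 162.8 kip.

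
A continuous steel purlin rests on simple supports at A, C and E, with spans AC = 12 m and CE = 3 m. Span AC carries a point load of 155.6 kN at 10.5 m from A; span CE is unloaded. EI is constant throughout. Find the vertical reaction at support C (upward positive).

Release continuity at C by inserting a hinge; the redundant is the internal moment M_C. The primary structure is two simply-supported spans AC and CE.
Rotations at C on the released spans (each span's end-slope, ×1/EI):
  span AC: point load 155.6 at a = 10.5: Pab(L + a)/(6LEI) = 765.8/EI
  relative rotation θ_0 = (765.8 + 0)/EI = 765.8/EI
A unit hogging moment at C produces rotation L₁/(3EI) + L₂/(3EI) = 5/EI.
Compatibility: M_C·(L₁+L₂)/(3EI) = θ_0, giving M_C = 153.2 kN·m (hogging).
Span AC, ΣM about A with M_C applied at C: R_C^{AC}·12 = 1634 + 153.2, so R_C^{AC} = 148.9 kN and R_A = 155.6 − 148.9 = 6.686 kN.
Span CE, ΣM about E: R_C^{CE}·3 = 0 + 153.2, so R_C^{CE} = 51.06 kN and R_E = 0 − 51.06 = -51.06 kN.
R_C = 148.9 + 51.06 = 200 kN.

R_C = 200 kN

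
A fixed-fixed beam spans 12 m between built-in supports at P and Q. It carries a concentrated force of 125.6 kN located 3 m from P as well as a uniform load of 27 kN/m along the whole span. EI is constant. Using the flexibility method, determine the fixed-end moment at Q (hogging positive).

Release both end moments; the primary structure is a simply-supported span PQ with redundants M_P and M_Q.
On the primary (simply-supported) span, the end slopes from the loading are:
  at P: point load 125.6 at a = 3: Pab(L + b)/(6LEI) = 989.1/EI
  at Q: point load 125.6 at a = 3: Pab(L + a)/(6LEI) = 706.5/EI
  at P: UDL 27: wL³/(24EI) = 1944/EI
  at Q: UDL 27: wL³/(24EI) = 1944/EI
  θ_P0 = 2933/EI,  θ_Q0 = 2650/EI
Flexibility coefficients: a unit moment at one end gives L/(3EI) there and L/(6EI) at the far end, so f₁₁ = f₂₂ = 4/EI and f₁₂ = f₂₁ = 2/EI.
Compatibility — zero rotation at each built-in end:
  4 M_P + 2 M_Q = 2933
  2 M_P + 4 M_Q = 2650
Solving the pair gives M_P = 536 kN·m and M_Q = 394.6 kN·m (hogging).

M_Q = 394.6 kN·m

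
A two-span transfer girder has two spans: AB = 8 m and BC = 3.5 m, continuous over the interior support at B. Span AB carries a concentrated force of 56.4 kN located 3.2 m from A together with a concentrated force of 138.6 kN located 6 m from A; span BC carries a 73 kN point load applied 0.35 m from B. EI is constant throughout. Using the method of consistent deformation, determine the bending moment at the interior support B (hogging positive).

Release continuity at B by inserting a hinge; the redundant is the internal moment M_B. The primary structure is two simply-supported spans AB and BC.
Discontinuity in slope at B on the released structure — sum the simple-span end rotations:
  span AB: point load 56.4 at a = 3.2: Pab(L + a)/(6LEI) = 202.1/EI
  span AB: point load 138.6 at a = 6: Pab(L + a)/(6LEI) = 485.1/EI
  span BC: point load 73 at a = 0.35: Pab(L + b)/(6LEI) = 25.49/EI
  relative rotation θ_0 = (687.2 + 25.49)/EI = 712.7/EI
A unit hogging moment at B produces rotation L₁/(3EI) + L₂/(3EI) = 3.833/EI.
Compatibility: M_B·(L₁+L₂)/(3EI) = θ_0, giving M_B = 185.9 kN·m (hogging).

M_B = 185.9 kN·m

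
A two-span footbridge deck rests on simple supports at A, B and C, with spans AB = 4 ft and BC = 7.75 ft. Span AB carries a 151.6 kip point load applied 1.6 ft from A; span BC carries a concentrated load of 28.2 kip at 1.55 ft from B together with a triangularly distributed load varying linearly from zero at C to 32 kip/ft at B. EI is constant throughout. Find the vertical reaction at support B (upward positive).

R_B = 218.9 kip

Insert a hinge at B; M_B is the redundant, and each span becomes simply supported.
Discontinuity in slope at B on the released structure — sum the simple-span end rotations:
  span AB: point load 151.6 at a = 1.6: Pab(L + a)/(6LEI) = 135.8/EI
  span BC: point load 28.2 at a = 1.55: Pab(L + b)/(6LEI) = 81.3/EI
  span BC: triangular load, peak 32: w₀L³/(45EI) = 331/EI
  relative rotation θ_0 = (135.8 + 412.3)/EI = 548.1/EI
A unit hogging moment at B produces rotation L₁/(3EI) + L₂/(3EI) = 3.917/EI.
Slope continuity at B: θ_0 = M_B·3.917/EI, so M_B = 548.1/3.917 = 140 kip·ft (hogging).
Span AB, ΣM about A with M_B applied at B: R_B^{AB}·4 = 242.6 + 140, so R_B^{AB} = 95.63 kip and R_A = 151.6 − 95.63 = 55.97 kip.
Span BC, ΣM about C: R_B^{BC}·7.75 = 815.5 + 140, so R_B^{BC} = 123.3 kip and R_C = 152.2 − 123.3 = 28.92 kip.
R_B = 95.63 + 123.3 = 218.9 kip.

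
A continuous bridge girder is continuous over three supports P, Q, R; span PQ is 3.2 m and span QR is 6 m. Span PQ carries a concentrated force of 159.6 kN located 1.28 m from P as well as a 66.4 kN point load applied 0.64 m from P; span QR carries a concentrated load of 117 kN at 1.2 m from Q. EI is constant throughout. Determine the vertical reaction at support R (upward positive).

R_R = 6.256 kN

Take M_Q as the redundant. Released structure: two simple spans PQ and QR with a hinge at Q.
End slopes at the hinge Q, treating each span as simply supported:
  span PQ: point load 159.6 at a = 1.28: Pab(L + a)/(6LEI) = 91.52/EI
  span PQ: point load 66.4 at a = 0.64: Pab(L + a)/(6LEI) = 21.76/EI
  span QR: point load 117 at a = 1.2: Pab(L + b)/(6LEI) = 202.2/EI
  relative rotation θ_0 = (113.3 + 202.2)/EI = 315.5/EI
A unit hogging moment at Q produces rotation L₁/(3EI) + L₂/(3EI) = 3.067/EI.
Slope continuity at Q: θ_0 = M_Q·3.067/EI, so M_Q = 315.5/3.067 = 102.9 kN·m (hogging).
Span QR, ΣM about R: R_Q^{QR}·6 = 561.6 + 102.9, so R_Q^{QR} = 110.7 kN and R_R = 117 − 110.7 = 6.256 kN.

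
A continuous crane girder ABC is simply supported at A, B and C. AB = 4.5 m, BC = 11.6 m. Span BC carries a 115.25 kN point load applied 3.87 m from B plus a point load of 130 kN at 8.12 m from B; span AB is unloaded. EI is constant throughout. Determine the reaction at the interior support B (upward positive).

Insert a hinge at B; M_B is the redundant, and each span becomes simply supported.
End slopes at the hinge B, treating each span as simply supported:
  span BC: point load 115.25 at a = 3.87: Pab(L + b)/(6LEI) = 957.5/EI
  span BC: point load 130 at a = 8.12: Pab(L + b)/(6LEI) = 795.9/EI
  relative rotation θ_0 = (0 + 1753)/EI = 1753/EI
A unit hogging moment at B produces rotation L₁/(3EI) + L₂/(3EI) = 5.367/EI.
Slope continuity at B: θ_0 = M_B·5.367/EI, so M_B = 1753/5.367 = 326.7 kN·m (hogging).
Span AB, ΣM about A with M_B applied at B: R_B^{AB}·4.5 = 0 + 326.7, so R_B^{AB} = 72.61 kN and R_A = 0 − 72.61 = -72.61 kN.
Span BC, ΣM about C: R_B^{BC}·11.6 = 1343 + 326.7, so R_B^{BC} = 144 kN and R_C = 245.2 − 144 = 101.3 kN.
R_B = 72.61 + 144 = 216.6 kN.

R_B = 216.6 kN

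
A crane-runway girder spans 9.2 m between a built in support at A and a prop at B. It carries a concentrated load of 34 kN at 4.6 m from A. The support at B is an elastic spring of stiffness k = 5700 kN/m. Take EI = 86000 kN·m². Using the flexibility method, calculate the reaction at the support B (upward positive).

R_B = 10.04 kN

Release the roller at B. Primary structure: cantilever fixed at A.
Deflection at B on the released cantilever, summing each load's contribution:
  point load 34 at a = 4.6: Pa²(3L − a)/(6EI) = 2758/EI
Tip deflection under a unit load at B: L³/(3EI) = 259.6/EI.
With EI = 86000 kN·m²: δ_0 = 0.032068 m and δ_{BB} = 0.003018 m/kN.
Compatibility — the spring shortens by R_B/k under the reaction it provides: δ_0 − R_B·δ_{BB} = R_B/k. With 1/k = 0.000175 m/kN, R_B = δ_0 / (δ_{BB} + 1/k) = 0.032068 / (0.003018 + 0.000175) = 10.04 kN.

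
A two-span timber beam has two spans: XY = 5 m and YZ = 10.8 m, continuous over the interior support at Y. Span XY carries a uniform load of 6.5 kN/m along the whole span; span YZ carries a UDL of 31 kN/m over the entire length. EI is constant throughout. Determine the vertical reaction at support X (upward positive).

Take M_Y as the redundant. Released structure: two simple spans XY and YZ with a hinge at Y.
End slopes at the hinge Y, treating each span as simply supported:
  span XY: UDL 6.5: wL³/(24EI) = 33.85/EI
  span YZ: UDL 31: wL³/(24EI) = 1627/EI
  relative rotation θ_0 = (33.85 + 1627)/EI = 1661/EI
A unit hogging moment at Y produces rotation L₁/(3EI) + L₂/(3EI) = 5.267/EI.
Compatibility: M_Y·(L₁+L₂)/(3EI) = θ_0, giving M_Y = 315.4 kN·m (hogging).
Span XY, ΣM about X with M_Y applied at Y: R_Y^{XY}·5 = 81.25 + 315.4, so R_Y^{XY} = 79.33 kN and R_X = 32.5 − 79.33 = -46.83 kN.

R_X = -46.83 kN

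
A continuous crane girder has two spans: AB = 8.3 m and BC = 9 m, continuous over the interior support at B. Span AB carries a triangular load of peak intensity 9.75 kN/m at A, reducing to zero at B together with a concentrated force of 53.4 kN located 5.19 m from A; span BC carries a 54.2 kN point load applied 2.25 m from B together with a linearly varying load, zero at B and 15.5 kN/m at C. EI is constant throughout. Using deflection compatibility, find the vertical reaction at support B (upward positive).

Insert a hinge at B; M_B is the redundant, and each span becomes simply supported.
Discontinuity in slope at B on the released structure — sum the simple-span end rotations:
  span AB: triangular load, peak 9.75: 7w₀L³/(360EI) = 108.4/EI
  span AB: point load 53.4 at a = 5.19: Pab(L + a)/(6LEI) = 233.5/EI
  span BC: point load 54.2 at a = 2.25: Pab(L + b)/(6LEI) = 240.1/EI
  span BC: triangular load, peak 15.5: 7w₀L³/(360EI) = 219.7/EI
  relative rotation θ_0 = (341.9 + 459.8)/EI = 801.7/EI
A unit hogging moment at B produces rotation L₁/(3EI) + L₂/(3EI) = 5.767/EI.
Compatibility: M_B·(L₁+L₂)/(3EI) = θ_0, giving M_B = 139 kN·m (hogging).
Span AB, ΣM about A with M_B applied at B: R_B^{AB}·8.3 = 389.1 + 139, so R_B^{AB} = 63.63 kN and R_A = 93.86 − 63.63 = 30.23 kN.
Span BC, ΣM about C: R_B^{BC}·9 = 575.1 + 139, so R_B^{BC} = 79.35 kN and R_C = 124 − 79.35 = 44.6 kN.
R_B = 63.63 + 79.35 = 143 kN.

R_B = 143 kN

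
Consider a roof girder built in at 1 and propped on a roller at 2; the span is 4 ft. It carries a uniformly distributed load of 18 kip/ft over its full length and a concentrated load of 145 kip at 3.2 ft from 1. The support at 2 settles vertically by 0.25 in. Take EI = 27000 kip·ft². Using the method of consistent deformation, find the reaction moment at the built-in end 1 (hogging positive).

M_1 = 197.1 kip·ft

Take the reaction at 2 as the redundant and release it; the primary structure is a cantilever fixed at 1.
Downward deflection at the released point 2 due to the loads:
  UDL 18: wL⁴/(8EI) = 576/EI
  point load 145 at a = 3.2: Pa²(3L − a)/(6EI) = 2178/EI
  δ_0 = 2754/EI
Tip deflection under a unit load at 2: L³/(3EI) = 21.33/EI.
With EI = 27000 kip·ft²: δ_0 = 0.10199 ft and δ_{22} = 0.00079 ft/kip.
Compatibility — the beam at 2 must follow the support down by 0.02083 ft: δ_0 − R_2·δ_{22} = 0.02083, so R_2 = (0.10199 − 0.02083)/0.00079 = 102.7 kip.
Moment equilibrium about 1: M_1 = Σ(load moments about 1) − R_2·L = 608 − 102.7×4 = 197.1 kip·ft.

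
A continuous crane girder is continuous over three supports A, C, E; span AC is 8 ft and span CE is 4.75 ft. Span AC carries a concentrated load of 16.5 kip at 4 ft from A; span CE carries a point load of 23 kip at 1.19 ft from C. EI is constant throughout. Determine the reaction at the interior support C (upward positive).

R_C = 32.94 kip

Take M_C as the redundant. Released structure: two simple spans AC and CE with a hinge at C.
Rotations at C on the released spans (each span's end-slope, ×1/EI):
  span AC: point load 16.5 at a = 4: Pab(L + a)/(6LEI) = 66/EI
  span CE: point load 23 at a = 1.19: Pab(L + b)/(6LEI) = 28.41/EI
  relative rotation θ_0 = (66 + 28.41)/EI = 94.41/EI
A unit hogging moment at C produces rotation L₁/(3EI) + L₂/(3EI) = 4.25/EI.
Compatibility: M_C·(L₁+L₂)/(3EI) = θ_0, giving M_C = 22.21 kip·ft (hogging).
Span AC, ΣM about A with M_C applied at C: R_C^{AC}·8 = 66 + 22.21, so R_C^{AC} = 11.03 kip and R_A = 16.5 − 11.03 = 5.473 kip.
Span CE, ΣM about E: R_C^{CE}·4.75 = 81.88 + 22.21, so R_C^{CE} = 21.91 kip and R_E = 23 − 21.91 = 1.085 kip.
R_C = 11.03 + 21.91 = 32.94 kip.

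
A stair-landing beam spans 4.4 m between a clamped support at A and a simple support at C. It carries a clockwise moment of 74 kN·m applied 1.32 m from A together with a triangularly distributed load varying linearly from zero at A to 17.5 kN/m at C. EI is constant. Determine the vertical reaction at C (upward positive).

R_C = 34.04 kN

Choose R_C as the redundant. The primary structure is the cantilever fixed at A.
Downward deflection at the released point C due to the loads:
  clockwise couple 74 at a = 1.32: M₀a(2L − a)/(2EI) = 365.3/EI
  triangular load, peak 17.5 at the free end: 11w₀L⁴/(120EI) = 601.3/EI
  δ_0 = 966.6/EI
Tip deflection under a unit load at C: L³/(3EI) = 28.39/EI.
Compatibility at C: δ_0 − R_C·δ_{CC} = 0, so R_C = 966.6/28.39 = 34.04 kN.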